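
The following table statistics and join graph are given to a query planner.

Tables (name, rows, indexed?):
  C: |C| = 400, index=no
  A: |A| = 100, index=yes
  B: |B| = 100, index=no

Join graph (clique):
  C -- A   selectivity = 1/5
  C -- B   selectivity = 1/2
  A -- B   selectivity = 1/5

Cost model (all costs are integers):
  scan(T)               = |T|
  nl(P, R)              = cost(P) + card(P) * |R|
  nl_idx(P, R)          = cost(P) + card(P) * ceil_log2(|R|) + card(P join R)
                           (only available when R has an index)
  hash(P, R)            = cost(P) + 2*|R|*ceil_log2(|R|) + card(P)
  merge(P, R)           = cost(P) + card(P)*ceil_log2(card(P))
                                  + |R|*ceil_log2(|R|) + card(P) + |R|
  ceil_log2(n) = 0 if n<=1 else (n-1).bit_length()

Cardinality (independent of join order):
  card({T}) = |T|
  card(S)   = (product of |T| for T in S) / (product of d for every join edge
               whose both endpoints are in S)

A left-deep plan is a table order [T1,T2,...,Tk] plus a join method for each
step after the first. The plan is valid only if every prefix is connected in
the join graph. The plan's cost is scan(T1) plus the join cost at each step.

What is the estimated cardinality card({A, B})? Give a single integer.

2000

Tables in S: A(100), B(100)
Edges inside S: A-B(d=5)
numerator = 100 * 100 = 10000
denominator = 5 = 5
card(S) = 10000 / 5 = 2000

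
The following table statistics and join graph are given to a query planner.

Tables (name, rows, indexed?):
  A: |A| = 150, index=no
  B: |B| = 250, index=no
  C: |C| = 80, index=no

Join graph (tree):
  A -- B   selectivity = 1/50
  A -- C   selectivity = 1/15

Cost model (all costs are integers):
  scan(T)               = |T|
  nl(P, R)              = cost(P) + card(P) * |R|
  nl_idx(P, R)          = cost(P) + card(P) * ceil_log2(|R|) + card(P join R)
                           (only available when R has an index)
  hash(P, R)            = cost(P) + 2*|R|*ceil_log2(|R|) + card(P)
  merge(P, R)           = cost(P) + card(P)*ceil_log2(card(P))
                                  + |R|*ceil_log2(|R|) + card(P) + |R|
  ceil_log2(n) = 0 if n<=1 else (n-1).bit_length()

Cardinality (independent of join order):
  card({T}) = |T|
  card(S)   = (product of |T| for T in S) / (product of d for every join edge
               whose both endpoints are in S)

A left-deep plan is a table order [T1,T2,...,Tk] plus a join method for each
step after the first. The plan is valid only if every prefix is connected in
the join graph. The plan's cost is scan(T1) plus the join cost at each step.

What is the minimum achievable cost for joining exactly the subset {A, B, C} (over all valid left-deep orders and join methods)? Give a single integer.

Selinger DP over subsets of {A,B,C}:
  {A}: scan cost=150, card=150
  {B}: scan cost=250, card=250
  {C}: scan cost=80, card=80
  {AB}: card=750; try (A,hash)→2900, (B,merge)→3750, (A,merge)→3850, (B,hash)→4300, (B,nl)→37650, (A,nl)→37750; best=2900 via (A,hash)
  {AC}: card=800; try (C,hash)→1420, (A,merge)→2070, (C,merge)→2140, (A,hash)→2560, (A,nl)→12080, (C,nl)→12150; best=1420 via (C,hash)
  {ABC}: card=4000; try (C,hash)→4770, (B,hash)→6220, (C,merge)→11790, (B,merge)→12470, (C,nl)→62900, (B,nl)→201420; best=4770 via (C,hash)

4770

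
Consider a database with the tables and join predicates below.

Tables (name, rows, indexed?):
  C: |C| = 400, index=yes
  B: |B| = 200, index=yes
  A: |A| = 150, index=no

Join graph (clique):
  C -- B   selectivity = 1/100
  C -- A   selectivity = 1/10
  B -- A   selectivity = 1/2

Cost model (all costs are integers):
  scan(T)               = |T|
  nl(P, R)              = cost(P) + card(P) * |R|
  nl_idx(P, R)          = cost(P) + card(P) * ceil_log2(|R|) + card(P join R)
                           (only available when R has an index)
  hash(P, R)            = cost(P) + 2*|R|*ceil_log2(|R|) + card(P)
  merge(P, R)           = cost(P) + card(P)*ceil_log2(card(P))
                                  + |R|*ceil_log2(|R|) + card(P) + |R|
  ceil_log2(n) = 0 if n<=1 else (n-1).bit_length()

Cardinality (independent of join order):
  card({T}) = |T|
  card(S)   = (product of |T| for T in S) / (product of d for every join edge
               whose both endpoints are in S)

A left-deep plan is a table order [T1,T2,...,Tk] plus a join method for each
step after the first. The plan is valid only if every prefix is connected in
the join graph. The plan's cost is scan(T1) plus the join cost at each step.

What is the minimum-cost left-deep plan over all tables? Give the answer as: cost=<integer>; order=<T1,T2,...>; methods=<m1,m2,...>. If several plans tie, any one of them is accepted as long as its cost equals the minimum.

Selinger DP (subsets sized 1..n):
  {C}: scan cost=400, card=400
  {B}: scan cost=200, card=200
  {A}: scan cost=150, card=150
  {BC}: card=800; try (C,nl_idx)→2800, (B,hash)→4000, (B,nl_idx)→4400, (C,merge)→6000, (B,merge)→6200, (C,hash)→7600 …(+2); best=2800 via (C,nl_idx)
  {AC}: card=6000; try (A,hash)→3200, (C,merge)→5500, (A,merge)→5750, (C,hash)→7500, (C,nl_idx)→7500, (C,nl)→60150 …(+1); best=3200 via (A,hash)
  {AB}: card=15000; try (A,hash)→2800, (B,merge)→3300, (A,merge)→3350, (B,hash)→3500, (B,nl_idx)→16350, (B,nl)→30150 …(+1); best=2800 via (A,hash)
  {ABC}: card=6000; try (A,hash)→6000, (B,hash)→12400, (A,merge)→12950, (C,hash)→25000, (B,nl_idx)→57200, (B,merge)→89000 …(+5); best=6000 via (A,hash)

cost=6000; order=B,C,A; methods=nl_idx,hash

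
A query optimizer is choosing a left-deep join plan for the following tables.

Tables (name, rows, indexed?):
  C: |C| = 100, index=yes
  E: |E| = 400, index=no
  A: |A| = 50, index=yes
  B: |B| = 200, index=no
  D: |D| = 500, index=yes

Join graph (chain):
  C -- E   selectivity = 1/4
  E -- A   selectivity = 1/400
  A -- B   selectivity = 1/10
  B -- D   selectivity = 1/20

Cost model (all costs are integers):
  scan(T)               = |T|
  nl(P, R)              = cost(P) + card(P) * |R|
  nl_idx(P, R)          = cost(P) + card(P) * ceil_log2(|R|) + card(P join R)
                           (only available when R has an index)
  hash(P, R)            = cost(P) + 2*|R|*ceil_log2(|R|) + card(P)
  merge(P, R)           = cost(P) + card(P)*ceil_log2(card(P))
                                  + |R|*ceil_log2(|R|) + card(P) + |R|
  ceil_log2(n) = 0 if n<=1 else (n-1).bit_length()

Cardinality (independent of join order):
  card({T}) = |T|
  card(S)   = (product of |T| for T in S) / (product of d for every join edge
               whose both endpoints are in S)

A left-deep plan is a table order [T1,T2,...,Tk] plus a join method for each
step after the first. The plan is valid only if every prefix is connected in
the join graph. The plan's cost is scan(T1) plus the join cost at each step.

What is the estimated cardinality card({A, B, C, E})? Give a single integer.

Tables in S: A(50), B(200), C(100), E(400)
Edges inside S: C-E(d=4), E-A(d=400), A-B(d=10)
numerator = 50 * 200 * 100 * 400 = 400000000
denominator = 4 * 400 * 10 = 16000
card(S) = 400000000 / 16000 = 25000

25000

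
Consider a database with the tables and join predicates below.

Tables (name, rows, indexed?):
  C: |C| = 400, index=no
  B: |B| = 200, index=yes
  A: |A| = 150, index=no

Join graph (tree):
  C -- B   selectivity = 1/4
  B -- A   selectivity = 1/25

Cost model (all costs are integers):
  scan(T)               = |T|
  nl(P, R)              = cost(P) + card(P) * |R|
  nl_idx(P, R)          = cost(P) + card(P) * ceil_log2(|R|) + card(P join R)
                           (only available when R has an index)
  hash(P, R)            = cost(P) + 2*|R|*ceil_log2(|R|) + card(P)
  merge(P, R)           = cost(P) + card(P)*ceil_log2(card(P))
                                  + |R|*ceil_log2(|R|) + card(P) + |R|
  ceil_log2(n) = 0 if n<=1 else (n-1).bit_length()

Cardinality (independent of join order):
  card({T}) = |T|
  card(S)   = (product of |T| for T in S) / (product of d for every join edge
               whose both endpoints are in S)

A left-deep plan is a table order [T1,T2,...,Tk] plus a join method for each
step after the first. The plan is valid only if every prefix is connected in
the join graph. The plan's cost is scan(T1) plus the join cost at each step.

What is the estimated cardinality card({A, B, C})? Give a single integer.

Tables in S: A(150), B(200), C(400)
Edges inside S: C-B(d=4), B-A(d=25)
numerator = 150 * 200 * 400 = 12000000
denominator = 4 * 25 = 100
card(S) = 12000000 / 100 = 120000

120000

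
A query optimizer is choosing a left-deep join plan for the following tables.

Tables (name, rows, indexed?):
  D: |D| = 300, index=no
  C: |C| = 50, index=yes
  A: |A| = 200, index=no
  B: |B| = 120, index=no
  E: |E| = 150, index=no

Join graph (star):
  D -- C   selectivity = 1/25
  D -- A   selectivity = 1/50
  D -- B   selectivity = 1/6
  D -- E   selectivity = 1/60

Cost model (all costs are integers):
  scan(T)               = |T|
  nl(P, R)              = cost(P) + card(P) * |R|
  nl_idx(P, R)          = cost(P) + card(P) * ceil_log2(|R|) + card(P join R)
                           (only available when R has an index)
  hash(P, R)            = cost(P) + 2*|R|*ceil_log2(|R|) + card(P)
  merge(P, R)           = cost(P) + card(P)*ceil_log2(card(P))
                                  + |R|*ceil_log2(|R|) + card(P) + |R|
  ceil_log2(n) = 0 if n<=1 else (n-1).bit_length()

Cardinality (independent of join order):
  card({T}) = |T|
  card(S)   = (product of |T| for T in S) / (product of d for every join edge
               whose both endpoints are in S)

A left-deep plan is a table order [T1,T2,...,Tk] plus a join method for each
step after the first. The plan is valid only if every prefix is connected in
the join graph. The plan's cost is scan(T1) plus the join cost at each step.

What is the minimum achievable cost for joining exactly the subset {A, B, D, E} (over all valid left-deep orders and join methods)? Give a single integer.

11630

Selinger DP over subsets of {A,B,D,E}:
  {D}: scan cost=300, card=300
  {A}: scan cost=200, card=200
  {B}: scan cost=120, card=120
  {E}: scan cost=150, card=150
  {AD}: card=1200; try (A,hash)→3800, (D,merge)→5000, (A,merge)→5100, (D,hash)→5800, (D,nl)→60200, (A,nl)→60300; best=3800 via (A,hash)
  {BD}: card=6000; try (B,hash)→2280, (D,merge)→4080, (B,merge)→4260, (D,hash)→5640, (D,nl)→36120, (B,nl)→36300; best=2280 via (B,hash)
  {DE}: card=750; try (E,hash)→3000, (D,merge)→4500, (E,merge)→4650, (D,hash)→5700, (D,nl)→45150, (E,nl)→45300; best=3000 via (E,hash)
  {ABD}: card=24000; try (B,hash)→6680, (A,hash)→11480, (B,merge)→19160, (A,merge)→88080, (B,nl)→147800, (A,nl)→1202280; best=6680 via (B,hash)
  {ADE}: card=3000; try (A,hash)→6950, (E,hash)→7400, (A,merge)→13050, (E,merge)→19550, (A,nl)→153000, (E,nl)→183800; best=6950 via (A,hash)
  {BDE}: card=15000; try (B,hash)→5430, (E,hash)→10680, (B,merge)→12210, (E,merge)→87630, (B,nl)→93000, (E,nl)→902280; best=5430 via (B,hash)
  {ABDE}: card=60000; try (B,hash)→11630, (A,hash)→23630, (E,hash)→33080, (B,merge)→46910, (A,merge)→232230, (B,nl)→366950 …(+3); best=11630 via (B,hash)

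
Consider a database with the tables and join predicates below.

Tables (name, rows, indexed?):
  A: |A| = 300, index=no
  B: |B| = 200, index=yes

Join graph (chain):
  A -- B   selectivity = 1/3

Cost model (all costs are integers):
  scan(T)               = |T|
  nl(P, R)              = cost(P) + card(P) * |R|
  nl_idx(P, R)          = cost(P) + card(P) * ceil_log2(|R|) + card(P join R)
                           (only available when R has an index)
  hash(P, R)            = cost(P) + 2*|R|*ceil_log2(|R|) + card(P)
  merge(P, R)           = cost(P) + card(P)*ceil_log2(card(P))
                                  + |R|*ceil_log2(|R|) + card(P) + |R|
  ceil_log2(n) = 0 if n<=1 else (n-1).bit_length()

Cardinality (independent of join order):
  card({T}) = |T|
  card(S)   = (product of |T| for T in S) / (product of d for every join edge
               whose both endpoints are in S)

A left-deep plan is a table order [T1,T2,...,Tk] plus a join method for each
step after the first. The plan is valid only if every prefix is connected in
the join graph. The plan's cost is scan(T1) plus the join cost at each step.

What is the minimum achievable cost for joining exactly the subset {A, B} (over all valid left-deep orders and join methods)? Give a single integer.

Selinger DP over subsets of {A,B}:
  {A}: scan cost=300, card=300
  {B}: scan cost=200, card=200
  {AB}: card=20000; try (B,hash)→3800, (A,merge)→5000, (B,merge)→5100, (A,hash)→5800, (B,nl_idx)→22700, (A,nl)→60200 …(+1); best=3800 via (B,hash)

3800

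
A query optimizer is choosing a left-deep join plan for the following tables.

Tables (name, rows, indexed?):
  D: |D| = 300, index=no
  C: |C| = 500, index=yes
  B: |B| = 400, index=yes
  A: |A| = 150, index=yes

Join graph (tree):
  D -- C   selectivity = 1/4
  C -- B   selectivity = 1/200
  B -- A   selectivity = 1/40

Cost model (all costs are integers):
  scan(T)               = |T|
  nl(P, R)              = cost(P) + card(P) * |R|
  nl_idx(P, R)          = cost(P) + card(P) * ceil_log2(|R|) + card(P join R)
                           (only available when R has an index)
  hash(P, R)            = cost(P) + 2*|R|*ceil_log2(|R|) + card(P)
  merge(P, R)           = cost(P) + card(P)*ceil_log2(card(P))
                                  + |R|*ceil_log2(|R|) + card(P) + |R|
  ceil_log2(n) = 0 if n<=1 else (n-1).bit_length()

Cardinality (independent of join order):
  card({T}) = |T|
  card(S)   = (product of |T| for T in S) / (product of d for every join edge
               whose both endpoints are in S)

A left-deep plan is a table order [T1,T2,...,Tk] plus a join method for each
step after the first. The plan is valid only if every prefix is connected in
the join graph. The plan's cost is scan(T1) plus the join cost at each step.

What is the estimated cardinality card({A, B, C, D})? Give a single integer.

Tables in S: A(150), B(400), C(500), D(300)
Edges inside S: D-C(d=4), C-B(d=200), B-A(d=40)
numerator = 150 * 400 * 500 * 300 = 9000000000
denominator = 4 * 200 * 40 = 32000
card(S) = 9000000000 / 32000 = 281250

281250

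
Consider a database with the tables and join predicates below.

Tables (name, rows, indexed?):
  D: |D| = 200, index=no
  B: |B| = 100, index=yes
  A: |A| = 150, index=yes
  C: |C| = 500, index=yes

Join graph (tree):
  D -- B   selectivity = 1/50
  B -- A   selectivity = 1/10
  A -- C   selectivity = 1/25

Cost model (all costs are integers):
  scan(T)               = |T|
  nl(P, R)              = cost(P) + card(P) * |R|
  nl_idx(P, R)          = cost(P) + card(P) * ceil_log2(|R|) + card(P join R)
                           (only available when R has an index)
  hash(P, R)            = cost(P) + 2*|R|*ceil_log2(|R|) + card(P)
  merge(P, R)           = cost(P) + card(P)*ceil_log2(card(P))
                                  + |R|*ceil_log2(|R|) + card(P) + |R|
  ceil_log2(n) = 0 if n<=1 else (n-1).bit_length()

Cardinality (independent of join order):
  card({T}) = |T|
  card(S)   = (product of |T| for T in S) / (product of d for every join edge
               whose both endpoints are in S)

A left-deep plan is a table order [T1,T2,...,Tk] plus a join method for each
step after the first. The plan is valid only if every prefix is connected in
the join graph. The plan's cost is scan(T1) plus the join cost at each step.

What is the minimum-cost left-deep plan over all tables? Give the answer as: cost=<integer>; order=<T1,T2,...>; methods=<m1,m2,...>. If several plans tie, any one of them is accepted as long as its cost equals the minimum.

cost=19600; order=D,B,A,C; methods=hash,hash,hash

Selinger DP (subsets sized 1..n):
  {D}: scan cost=200, card=200
  {B}: scan cost=100, card=100
  {A}: scan cost=150, card=150
  {C}: scan cost=500, card=500
  {BD}: card=400; try (B,hash)→1800, (B,nl_idx)→2000, (D,merge)→2700, (B,merge)→2800, (D,hash)→3400, (D,nl)→20100 …(+1); best=1800 via (B,hash)
  {AB}: card=1500; try (B,hash)→1700, (A,merge)→2250, (B,merge)→2300, (A,nl_idx)→2400, (A,hash)→2600, (B,nl_idx)→2700 …(+2); best=1700 via (B,hash)
  {AC}: card=3000; try (A,hash)→3400, (C,nl_idx)→4500, (C,merge)→6500, (A,merge)→6850, (A,nl_idx)→7500, (C,hash)→9300 …(+2); best=3400 via (A,hash)
  {ABD}: card=6000; try (A,hash)→4600, (D,hash)→6400, (A,merge)→7150, (A,nl_idx)→11000, (D,merge)→21500, (A,nl)→61800 …(+1); best=4600 via (A,hash)
  {ABC}: card=30000; try (B,hash)→7800, (C,hash)→12200, (C,merge)→24700, (B,merge)→43200, (C,nl_idx)→45200, (B,nl_idx)→54400 …(+2); best=7800 via (B,hash)
  {ABCD}: card=120000; try (C,hash)→19600, (D,hash)→41000, (C,merge)→93600, (C,nl_idx)→178600, (D,merge)→489600, (C,nl)→3004600 …(+1); best=19600 via (C,hash)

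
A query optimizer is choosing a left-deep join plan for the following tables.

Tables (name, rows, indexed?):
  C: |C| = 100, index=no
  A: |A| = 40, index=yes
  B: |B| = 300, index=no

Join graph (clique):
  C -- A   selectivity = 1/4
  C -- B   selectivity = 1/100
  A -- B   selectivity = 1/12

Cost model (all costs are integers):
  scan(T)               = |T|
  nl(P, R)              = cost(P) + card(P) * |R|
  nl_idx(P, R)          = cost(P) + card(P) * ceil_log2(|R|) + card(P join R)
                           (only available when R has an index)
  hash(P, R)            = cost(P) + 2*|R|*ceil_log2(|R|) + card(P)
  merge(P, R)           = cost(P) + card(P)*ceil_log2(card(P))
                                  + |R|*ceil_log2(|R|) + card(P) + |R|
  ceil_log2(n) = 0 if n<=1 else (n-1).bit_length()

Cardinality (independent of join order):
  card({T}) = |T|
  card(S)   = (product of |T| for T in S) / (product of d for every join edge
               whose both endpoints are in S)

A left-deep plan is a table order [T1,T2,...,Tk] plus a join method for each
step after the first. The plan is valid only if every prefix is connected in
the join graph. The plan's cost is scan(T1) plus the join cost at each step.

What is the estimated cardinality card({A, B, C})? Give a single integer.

Tables in S: A(40), B(300), C(100)
Edges inside S: C-A(d=4), C-B(d=100), A-B(d=12)
numerator = 40 * 300 * 100 = 1200000
denominator = 4 * 100 * 12 = 4800
card(S) = 1200000 / 4800 = 250

250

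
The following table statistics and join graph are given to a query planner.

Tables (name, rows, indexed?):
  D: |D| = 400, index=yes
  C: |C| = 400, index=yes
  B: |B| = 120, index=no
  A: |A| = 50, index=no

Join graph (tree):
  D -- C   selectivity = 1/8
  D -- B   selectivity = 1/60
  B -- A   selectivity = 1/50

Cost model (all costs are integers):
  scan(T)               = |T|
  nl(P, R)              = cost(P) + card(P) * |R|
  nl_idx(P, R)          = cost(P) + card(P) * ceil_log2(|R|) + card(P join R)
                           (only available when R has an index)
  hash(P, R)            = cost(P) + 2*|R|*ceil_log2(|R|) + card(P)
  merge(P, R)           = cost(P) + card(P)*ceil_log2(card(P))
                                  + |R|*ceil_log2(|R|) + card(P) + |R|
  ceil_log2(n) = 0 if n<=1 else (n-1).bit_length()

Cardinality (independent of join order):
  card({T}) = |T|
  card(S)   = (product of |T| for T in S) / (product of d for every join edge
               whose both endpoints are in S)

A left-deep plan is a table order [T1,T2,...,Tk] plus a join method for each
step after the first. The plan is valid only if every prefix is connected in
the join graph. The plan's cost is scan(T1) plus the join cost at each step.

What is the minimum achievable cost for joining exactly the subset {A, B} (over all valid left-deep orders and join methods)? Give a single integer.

Selinger DP over subsets of {A,B}:
  {B}: scan cost=120, card=120
  {A}: scan cost=50, card=50
  {AB}: card=120; try (A,hash)→840, (B,merge)→1360, (A,merge)→1430, (B,hash)→1780, (B,nl)→6050, (A,nl)→6120; best=840 via (A,hash)

840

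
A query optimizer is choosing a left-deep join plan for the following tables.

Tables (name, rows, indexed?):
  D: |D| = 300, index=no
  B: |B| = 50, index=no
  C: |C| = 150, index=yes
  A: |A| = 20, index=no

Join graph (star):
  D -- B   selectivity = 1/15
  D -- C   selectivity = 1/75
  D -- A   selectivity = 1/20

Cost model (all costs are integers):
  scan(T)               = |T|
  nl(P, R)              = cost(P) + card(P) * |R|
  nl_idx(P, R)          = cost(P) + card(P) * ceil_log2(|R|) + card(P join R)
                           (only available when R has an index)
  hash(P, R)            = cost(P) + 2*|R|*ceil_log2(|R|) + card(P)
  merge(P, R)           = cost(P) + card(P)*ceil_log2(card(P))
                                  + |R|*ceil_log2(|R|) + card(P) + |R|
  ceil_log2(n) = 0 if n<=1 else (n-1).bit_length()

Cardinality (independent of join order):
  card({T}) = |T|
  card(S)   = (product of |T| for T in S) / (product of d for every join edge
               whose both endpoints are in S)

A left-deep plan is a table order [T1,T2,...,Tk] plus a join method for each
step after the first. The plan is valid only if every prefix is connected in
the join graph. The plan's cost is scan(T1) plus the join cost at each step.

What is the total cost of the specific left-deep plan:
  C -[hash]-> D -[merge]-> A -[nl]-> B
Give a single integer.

step 1: scan C: cost=150, card=150
step 2: join D via hash
    card(P join D) = 150*300/(75) = 600
    cost = 150 + 2*300*9 + 150 = 5700
step 3: join A via merge
    card(P join A) = 600*20/(20) = 600
    cost = 5700 + 600*10 + 20*5 + 600 + 20 = 12420
step 4: join B via nl
    card(P join B) = 600*50/(15) = 2000
    cost = 12420 + 600*50 = 42420

42420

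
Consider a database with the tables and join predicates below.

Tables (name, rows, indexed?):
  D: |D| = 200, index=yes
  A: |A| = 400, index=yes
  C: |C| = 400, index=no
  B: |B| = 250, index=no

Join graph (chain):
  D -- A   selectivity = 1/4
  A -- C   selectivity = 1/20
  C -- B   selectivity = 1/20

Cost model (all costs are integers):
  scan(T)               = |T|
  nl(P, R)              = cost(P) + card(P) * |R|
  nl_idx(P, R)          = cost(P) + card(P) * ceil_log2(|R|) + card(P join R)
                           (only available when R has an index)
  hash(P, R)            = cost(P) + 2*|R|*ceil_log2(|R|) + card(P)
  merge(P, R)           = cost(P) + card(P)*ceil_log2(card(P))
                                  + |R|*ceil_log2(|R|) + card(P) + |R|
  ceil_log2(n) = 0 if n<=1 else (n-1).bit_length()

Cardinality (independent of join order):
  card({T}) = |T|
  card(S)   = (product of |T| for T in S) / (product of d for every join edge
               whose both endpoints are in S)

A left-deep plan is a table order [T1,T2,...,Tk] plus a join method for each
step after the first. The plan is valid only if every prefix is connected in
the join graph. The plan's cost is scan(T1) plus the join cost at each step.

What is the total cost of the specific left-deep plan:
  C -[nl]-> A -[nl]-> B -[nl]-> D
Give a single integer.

22160400

step 1: scan C: cost=400, card=400
step 2: join A via nl
    card(P join A) = 400*400/(20) = 8000
    cost = 400 + 400*400 = 160400
step 3: join B via nl
    card(P join B) = 8000*250/(20) = 100000
    cost = 160400 + 8000*250 = 2160400
step 4: join D via nl
    card(P join D) = 100000*200/(4) = 5000000
    cost = 2160400 + 100000*200 = 22160400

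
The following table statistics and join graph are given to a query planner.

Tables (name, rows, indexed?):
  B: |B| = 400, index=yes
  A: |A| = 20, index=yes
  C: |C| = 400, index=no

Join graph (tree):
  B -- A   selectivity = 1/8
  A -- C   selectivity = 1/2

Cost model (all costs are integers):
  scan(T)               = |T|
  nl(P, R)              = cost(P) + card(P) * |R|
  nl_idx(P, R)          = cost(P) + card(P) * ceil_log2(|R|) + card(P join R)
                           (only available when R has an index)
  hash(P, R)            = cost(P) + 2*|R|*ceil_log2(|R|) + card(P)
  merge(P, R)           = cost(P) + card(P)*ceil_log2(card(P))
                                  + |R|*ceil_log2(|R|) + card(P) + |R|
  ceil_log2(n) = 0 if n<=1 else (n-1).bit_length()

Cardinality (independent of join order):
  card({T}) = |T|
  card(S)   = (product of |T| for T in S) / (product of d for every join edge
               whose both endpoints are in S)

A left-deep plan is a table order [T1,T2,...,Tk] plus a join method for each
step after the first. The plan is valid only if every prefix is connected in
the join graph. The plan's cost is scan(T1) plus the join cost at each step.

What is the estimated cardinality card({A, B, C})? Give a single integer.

Tables in S: A(20), B(400), C(400)
Edges inside S: B-A(d=8), A-C(d=2)
numerator = 20 * 400 * 400 = 3200000
denominator = 8 * 2 = 16
card(S) = 3200000 / 16 = 200000

200000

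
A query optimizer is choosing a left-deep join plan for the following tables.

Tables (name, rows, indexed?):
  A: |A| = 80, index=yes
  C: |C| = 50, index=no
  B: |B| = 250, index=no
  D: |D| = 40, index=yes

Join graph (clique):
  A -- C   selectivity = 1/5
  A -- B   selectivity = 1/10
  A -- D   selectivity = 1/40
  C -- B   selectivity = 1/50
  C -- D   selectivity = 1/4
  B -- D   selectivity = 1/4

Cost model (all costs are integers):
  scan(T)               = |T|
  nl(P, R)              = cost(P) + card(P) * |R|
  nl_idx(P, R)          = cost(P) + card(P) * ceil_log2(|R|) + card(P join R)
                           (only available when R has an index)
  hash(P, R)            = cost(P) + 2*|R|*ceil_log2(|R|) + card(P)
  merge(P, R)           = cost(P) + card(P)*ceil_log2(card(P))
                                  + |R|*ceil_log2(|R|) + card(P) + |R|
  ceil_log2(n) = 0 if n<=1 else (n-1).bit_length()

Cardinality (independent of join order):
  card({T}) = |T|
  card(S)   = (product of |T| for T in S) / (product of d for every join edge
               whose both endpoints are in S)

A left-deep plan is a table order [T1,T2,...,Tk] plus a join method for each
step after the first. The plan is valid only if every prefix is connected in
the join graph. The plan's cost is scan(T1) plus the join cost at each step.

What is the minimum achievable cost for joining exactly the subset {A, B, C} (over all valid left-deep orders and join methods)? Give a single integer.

2470

Selinger DP over subsets of {A,B,C}:
  {A}: scan cost=80, card=80
  {C}: scan cost=50, card=50
  {B}: scan cost=250, card=250
  {AC}: card=800; try (C,hash)→760, (A,merge)→1040, (C,merge)→1070, (A,nl_idx)→1200, (A,hash)→1220, (A,nl)→4050 …(+1); best=760 via (C,hash)
  {AB}: card=2000; try (A,hash)→1620, (B,merge)→2970, (A,merge)→3140, (A,nl_idx)→4000, (B,hash)→4160, (B,nl)→20080 …(+1); best=1620 via (A,hash)
  {BC}: card=250; try (C,hash)→1100, (B,merge)→2650, (C,merge)→2850, (B,hash)→4100, (B,nl)→12550, (C,nl)→12750; best=1100 via (C,hash)
  {ABC}: card=400; try (A,hash)→2470, (A,nl_idx)→3250, (A,merge)→3990, (C,hash)→4220, (B,hash)→5560, (B,merge)→11810 …(+4); best=2470 via (A,hash)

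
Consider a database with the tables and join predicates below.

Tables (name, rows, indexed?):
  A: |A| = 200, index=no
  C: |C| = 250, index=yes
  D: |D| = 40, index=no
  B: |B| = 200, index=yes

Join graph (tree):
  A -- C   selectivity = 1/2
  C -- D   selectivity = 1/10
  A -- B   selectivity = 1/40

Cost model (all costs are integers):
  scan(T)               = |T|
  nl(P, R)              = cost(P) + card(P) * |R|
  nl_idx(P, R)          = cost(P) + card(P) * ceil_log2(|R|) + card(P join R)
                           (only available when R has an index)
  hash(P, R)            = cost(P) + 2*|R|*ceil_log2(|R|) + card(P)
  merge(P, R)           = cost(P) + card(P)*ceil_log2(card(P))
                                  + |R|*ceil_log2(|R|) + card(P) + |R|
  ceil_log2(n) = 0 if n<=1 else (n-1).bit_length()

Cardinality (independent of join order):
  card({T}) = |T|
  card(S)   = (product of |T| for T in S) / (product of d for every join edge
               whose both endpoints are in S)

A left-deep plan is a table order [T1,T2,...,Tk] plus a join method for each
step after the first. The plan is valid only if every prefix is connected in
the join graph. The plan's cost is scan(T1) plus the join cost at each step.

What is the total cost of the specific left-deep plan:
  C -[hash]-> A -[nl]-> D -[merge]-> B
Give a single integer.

step 1: scan C: cost=250, card=250
step 2: join A via hash
    card(P join A) = 250*200/(2) = 25000
    cost = 250 + 2*200*8 + 250 = 3700
step 3: join D via nl
    card(P join D) = 25000*40/(10) = 100000
    cost = 3700 + 25000*40 = 1003700
step 4: join B via merge
    card(P join B) = 100000*200/(40) = 500000
    cost = 1003700 + 100000*17 + 200*8 + 100000 + 200 = 2805500

2805500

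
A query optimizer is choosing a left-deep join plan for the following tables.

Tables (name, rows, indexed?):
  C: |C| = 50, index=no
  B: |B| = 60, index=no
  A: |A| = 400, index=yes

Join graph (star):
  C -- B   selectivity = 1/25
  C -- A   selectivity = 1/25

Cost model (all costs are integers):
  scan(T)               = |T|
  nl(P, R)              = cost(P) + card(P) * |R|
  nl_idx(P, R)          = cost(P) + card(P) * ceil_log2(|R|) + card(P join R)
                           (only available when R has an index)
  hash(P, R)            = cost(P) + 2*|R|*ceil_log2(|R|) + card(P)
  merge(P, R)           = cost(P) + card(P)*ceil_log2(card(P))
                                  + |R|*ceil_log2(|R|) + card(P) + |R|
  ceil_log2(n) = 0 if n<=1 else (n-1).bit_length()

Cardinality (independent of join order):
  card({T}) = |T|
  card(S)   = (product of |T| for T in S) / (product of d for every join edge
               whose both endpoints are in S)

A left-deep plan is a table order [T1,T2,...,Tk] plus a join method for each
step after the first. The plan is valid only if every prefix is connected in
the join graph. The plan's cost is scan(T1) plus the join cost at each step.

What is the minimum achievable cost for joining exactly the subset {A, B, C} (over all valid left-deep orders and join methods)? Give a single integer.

Selinger DP over subsets of {A,B,C}:
  {C}: scan cost=50, card=50
  {B}: scan cost=60, card=60
  {A}: scan cost=400, card=400
  {BC}: card=120; try (C,hash)→720, (B,hash)→820, (B,merge)→820, (C,merge)→830, (B,nl)→3050, (C,nl)→3060; best=720 via (C,hash)
  {AC}: card=800; try (A,nl_idx)→1300, (C,hash)→1400, (A,merge)→4400, (C,merge)→4750, (A,hash)→7300, (A,nl)→20050 …(+1); best=1300 via (A,nl_idx)
  {ABC}: card=1920; try (B,hash)→2820, (A,nl_idx)→3720, (A,merge)→5680, (A,hash)→8040, (B,merge)→10520, (A,nl)→48720 …(+1); best=2820 via (B,hash)

2820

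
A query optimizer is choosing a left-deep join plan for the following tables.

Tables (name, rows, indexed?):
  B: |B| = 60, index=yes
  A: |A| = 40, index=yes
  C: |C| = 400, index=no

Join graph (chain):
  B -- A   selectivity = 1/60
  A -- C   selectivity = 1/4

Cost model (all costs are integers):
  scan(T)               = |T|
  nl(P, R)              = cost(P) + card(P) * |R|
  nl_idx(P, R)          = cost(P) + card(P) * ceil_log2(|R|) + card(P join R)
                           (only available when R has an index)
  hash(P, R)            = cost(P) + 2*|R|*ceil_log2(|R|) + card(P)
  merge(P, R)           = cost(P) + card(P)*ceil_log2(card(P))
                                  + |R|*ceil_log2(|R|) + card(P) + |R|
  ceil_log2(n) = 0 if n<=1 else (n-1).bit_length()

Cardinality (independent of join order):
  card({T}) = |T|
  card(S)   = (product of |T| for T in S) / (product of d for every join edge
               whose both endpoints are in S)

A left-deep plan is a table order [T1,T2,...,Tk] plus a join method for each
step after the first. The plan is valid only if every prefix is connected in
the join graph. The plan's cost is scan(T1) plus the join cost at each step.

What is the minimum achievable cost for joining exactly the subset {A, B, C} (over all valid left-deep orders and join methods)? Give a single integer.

4600

Selinger DP over subsets of {A,B,C}:
  {B}: scan cost=60, card=60
  {A}: scan cost=40, card=40
  {C}: scan cost=400, card=400
  {AB}: card=40; try (B,nl_idx)→320, (A,nl_idx)→460, (A,hash)→600, (B,merge)→740, (A,merge)→760, (B,hash)→800 …(+2); best=320 via (B,nl_idx)
  {AC}: card=4000; try (A,hash)→1280, (C,merge)→4320, (A,merge)→4680, (A,nl_idx)→6800, (C,hash)→7280, (C,nl)→16040 …(+1); best=1280 via (A,hash)
  {ABC}: card=4000; try (C,merge)→4600, (B,hash)→6000, (C,hash)→7560, (C,nl)→16320, (B,nl_idx)→29280, (B,merge)→53700 …(+1); best=4600 via (C,merge)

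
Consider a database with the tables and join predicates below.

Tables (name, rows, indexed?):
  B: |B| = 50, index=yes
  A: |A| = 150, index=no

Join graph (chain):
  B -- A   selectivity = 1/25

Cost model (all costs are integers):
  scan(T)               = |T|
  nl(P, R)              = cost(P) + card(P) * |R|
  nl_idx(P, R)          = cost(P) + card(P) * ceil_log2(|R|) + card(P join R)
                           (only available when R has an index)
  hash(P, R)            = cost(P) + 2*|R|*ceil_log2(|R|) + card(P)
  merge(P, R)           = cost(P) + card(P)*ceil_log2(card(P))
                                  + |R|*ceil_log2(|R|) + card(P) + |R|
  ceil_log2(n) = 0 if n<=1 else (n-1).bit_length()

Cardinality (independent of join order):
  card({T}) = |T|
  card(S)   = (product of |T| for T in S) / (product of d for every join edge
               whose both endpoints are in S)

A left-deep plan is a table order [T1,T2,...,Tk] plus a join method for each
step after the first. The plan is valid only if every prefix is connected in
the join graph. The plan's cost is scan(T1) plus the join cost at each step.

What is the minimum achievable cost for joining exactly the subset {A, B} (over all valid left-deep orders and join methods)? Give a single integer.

900

Selinger DP over subsets of {A,B}:
  {B}: scan cost=50, card=50
  {A}: scan cost=150, card=150
  {AB}: card=300; try (B,hash)→900, (B,nl_idx)→1350, (A,merge)→1750, (B,merge)→1850, (A,hash)→2500, (A,nl)→7550 …(+1); best=900 via (B,hash)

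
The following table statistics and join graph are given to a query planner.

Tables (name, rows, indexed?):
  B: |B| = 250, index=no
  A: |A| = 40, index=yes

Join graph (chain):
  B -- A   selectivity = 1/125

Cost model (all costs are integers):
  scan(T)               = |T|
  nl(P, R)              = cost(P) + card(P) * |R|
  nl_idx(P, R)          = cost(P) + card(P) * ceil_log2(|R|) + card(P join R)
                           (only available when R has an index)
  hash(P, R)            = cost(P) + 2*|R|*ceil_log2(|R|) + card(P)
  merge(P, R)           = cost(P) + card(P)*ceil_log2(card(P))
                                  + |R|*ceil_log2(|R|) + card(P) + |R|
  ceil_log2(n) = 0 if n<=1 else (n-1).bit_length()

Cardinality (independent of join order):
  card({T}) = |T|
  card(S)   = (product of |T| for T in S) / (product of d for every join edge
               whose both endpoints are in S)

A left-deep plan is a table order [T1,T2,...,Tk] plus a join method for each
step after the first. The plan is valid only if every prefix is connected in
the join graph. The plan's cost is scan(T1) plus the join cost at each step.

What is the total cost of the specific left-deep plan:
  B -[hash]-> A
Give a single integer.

step 1: scan B: cost=250, card=250
step 2: join A via hash
    card(P join A) = 250*40/(125) = 80
    cost = 250 + 2*40*6 + 250 = 980

980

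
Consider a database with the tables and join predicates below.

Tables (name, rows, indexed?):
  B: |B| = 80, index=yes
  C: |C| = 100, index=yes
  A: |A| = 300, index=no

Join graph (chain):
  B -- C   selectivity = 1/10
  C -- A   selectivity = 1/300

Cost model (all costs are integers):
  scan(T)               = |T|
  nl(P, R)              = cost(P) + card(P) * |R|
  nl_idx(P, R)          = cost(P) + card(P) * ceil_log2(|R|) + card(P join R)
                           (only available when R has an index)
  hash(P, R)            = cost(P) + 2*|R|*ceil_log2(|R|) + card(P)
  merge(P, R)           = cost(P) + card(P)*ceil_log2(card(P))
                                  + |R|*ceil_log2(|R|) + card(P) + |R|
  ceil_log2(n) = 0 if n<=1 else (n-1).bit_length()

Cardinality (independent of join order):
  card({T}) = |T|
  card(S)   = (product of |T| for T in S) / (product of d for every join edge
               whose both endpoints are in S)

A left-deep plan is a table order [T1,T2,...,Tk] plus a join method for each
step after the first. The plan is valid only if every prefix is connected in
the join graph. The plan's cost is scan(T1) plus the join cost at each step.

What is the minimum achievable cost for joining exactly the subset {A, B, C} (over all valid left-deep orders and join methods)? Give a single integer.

Selinger DP over subsets of {A,B,C}:
  {B}: scan cost=80, card=80
  {C}: scan cost=100, card=100
  {A}: scan cost=300, card=300
  {BC}: card=800; try (B,hash)→1320, (C,nl_idx)→1440, (C,merge)→1520, (B,merge)→1540, (C,hash)→1560, (B,nl_idx)→1600 …(+2); best=1320 via (B,hash)
  {AC}: card=100; try (C,hash)→2000, (C,nl_idx)→2500, (A,merge)→3900, (C,merge)→4100, (A,hash)→5600, (A,nl)→30100 …(+1); best=2000 via (C,hash)
  {ABC}: card=800; try (B,hash)→3220, (B,merge)→3440, (B,nl_idx)→3500, (A,hash)→7520, (B,nl)→10000, (A,merge)→13120 …(+1); best=3220 via (B,hash)

3220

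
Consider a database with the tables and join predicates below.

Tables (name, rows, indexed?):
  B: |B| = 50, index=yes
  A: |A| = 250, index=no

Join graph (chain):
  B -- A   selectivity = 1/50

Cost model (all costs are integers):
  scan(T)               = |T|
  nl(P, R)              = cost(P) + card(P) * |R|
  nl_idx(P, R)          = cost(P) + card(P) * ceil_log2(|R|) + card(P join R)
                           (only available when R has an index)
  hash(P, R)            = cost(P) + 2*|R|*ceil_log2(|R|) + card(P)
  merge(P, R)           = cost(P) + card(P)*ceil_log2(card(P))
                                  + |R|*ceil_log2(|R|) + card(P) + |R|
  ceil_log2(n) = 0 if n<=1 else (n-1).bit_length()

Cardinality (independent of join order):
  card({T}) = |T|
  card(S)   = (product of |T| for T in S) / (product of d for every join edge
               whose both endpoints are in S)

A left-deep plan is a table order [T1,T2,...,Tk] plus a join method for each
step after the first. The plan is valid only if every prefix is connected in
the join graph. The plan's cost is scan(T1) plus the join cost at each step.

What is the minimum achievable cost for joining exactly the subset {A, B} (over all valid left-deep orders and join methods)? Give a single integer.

1100

Selinger DP over subsets of {A,B}:
  {B}: scan cost=50, card=50
  {A}: scan cost=250, card=250
  {AB}: card=250; try (B,hash)→1100, (B,nl_idx)→2000, (A,merge)→2650, (B,merge)→2850, (A,hash)→4100, (A,nl)→12550 …(+1); best=1100 via (B,hash)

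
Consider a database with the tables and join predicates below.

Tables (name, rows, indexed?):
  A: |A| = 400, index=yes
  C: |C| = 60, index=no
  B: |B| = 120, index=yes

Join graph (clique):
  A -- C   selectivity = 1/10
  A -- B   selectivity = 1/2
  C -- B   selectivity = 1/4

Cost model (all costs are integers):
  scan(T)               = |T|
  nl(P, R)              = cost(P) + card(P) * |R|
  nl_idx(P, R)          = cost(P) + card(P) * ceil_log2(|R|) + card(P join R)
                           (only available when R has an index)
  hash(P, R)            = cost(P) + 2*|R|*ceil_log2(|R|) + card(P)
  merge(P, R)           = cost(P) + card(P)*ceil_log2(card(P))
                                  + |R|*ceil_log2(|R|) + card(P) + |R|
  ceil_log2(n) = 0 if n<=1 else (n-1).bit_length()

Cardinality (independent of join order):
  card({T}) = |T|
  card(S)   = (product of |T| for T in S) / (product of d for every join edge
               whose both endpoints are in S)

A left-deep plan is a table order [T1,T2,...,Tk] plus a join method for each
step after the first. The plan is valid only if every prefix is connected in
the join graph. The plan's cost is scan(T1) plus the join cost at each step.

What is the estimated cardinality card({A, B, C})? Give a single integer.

Tables in S: A(400), B(120), C(60)
Edges inside S: A-C(d=10), A-B(d=2), C-B(d=4)
numerator = 400 * 120 * 60 = 2880000
denominator = 10 * 2 * 4 = 80
card(S) = 2880000 / 80 = 36000

36000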